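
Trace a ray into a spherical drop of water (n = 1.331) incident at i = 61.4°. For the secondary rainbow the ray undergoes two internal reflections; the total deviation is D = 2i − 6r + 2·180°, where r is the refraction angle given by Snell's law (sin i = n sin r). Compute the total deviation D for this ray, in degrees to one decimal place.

sin r = sin 61.4° / 1.331 = 0.8780/1.331 = 0.6596; r = 41.27°.
D = 2·61.4° − 6·41.27° + 2·180° = 122.80° − 247.64° + 360° = 235.16°.

235.2°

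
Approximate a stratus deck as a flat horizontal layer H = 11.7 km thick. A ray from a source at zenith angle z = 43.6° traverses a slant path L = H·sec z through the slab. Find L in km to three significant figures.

sec z = 1/cos 43.6° = 1.3809.
L = 11.7 × 1.3809 = 16.156 km.

16.2 km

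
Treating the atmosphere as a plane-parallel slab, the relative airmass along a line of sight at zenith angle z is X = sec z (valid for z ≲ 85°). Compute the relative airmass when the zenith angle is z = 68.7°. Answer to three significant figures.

2.75

X = sec z = 1/cos 68.7° = 1/0.3633 = 2.7529.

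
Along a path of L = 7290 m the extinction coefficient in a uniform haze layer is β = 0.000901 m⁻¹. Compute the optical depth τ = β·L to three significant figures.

6.57

τ = β·L = 0.000901 × 7290 = 6.5683.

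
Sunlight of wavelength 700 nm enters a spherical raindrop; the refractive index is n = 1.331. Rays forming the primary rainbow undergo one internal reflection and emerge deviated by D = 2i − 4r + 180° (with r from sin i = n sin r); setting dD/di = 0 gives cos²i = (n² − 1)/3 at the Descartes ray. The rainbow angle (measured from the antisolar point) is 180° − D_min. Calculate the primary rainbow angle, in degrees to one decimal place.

cos²i = (1.77156 − 1)/3 = 0.25719; i = arccos(0.50714) = 59.527°.
sin r = sin 59.527°/1.331 = 0.64753; r = 40.356°.
D_min = 2·59.527° − 4·40.356° + 180° = 137.630°.
Rainbow angle = 180° − D_min = 42.370°.

42.4°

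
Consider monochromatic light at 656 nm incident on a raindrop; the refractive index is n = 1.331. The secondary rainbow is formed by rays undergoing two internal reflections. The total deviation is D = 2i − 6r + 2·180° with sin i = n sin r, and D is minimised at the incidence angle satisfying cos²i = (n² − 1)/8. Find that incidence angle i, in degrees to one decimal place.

cos²i = (1.331² − 1)/8 = (1.77156 − 1)/8 = 0.09645.
cos i = 0.31056, so i = 71.907°.

71.9°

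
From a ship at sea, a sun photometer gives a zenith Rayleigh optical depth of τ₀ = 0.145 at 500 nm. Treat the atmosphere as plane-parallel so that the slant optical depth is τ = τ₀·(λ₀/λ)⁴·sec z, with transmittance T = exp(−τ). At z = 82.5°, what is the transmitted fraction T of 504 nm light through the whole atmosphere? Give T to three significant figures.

sec 82.5° = 7.6613.
τ = 0.145 × (500/504)⁴ × 7.6613 = 0.145 × 0.9686 × 7.6613 = 1.0760.
T = exp(−1.0760) = 0.3409.

0.341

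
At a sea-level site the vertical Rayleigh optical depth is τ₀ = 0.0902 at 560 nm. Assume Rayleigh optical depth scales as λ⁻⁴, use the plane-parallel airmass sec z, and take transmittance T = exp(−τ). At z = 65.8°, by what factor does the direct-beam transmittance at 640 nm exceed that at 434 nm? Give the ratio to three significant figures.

Airmass: sec 65.8° = 2.4395.
τ(640 nm) = 0.0902 × (560/640)⁴ × 2.4395 = 0.0902 × 0.5862 × 2.4395 = 0.1290.
τ(434 nm) = 0.0902 × (560/434)⁴ × 2.4395 = 0.0902 × 2.7720 × 2.4395 = 0.6100.
T(640)/T(434) = exp(τ_B − τ_A) = exp(0.4810) = 1.6176.

1.62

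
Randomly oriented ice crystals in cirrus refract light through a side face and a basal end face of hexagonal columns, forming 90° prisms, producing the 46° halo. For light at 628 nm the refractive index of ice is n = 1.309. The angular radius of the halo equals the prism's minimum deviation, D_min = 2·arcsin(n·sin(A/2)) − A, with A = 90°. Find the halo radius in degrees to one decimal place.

45.5°

n·sin(A/2) = 1.309 × sin 45° = 1.309 × 0.7071 = 0.9256.
D_min = 2·arcsin(0.9256) − 90° = 2 × 67.759° − 90° = 45.519°.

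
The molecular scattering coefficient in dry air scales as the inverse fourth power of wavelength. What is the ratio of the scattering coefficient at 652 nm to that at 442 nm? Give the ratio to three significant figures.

0.211

Rayleigh scattering ∝ λ⁻⁴, so the ratio of coefficients is the inverse fourth power of the wavelength ratio.
σ(652)/σ(442) = (442/652)⁴ = (0.6779)⁴ = 0.2112.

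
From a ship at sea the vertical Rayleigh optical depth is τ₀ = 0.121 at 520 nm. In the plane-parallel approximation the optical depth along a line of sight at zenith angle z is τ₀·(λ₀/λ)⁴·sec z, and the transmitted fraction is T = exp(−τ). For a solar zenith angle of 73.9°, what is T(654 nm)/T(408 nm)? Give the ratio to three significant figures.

2.66

Airmass: sec 73.9° = 3.6060.
τ(654 nm) = 0.121 × (520/654)⁴ × 3.6060 = 0.121 × 0.3997 × 3.6060 = 0.1744.
τ(408 nm) = 0.121 × (520/408)⁴ × 3.6060 = 0.121 × 2.6386 × 3.6060 = 1.1513.
T(654)/T(408) = exp(τ_B − τ_A) = exp(0.9769) = 2.6562.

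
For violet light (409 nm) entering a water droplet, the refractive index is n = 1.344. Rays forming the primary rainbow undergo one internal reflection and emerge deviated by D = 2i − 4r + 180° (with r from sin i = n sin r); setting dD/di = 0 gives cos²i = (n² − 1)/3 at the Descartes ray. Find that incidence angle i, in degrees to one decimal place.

cos²i = (1.344² − 1)/3 = (1.80634 − 1)/3 = 0.26878.
cos i = 0.51844, so i = 58.772°.

58.8°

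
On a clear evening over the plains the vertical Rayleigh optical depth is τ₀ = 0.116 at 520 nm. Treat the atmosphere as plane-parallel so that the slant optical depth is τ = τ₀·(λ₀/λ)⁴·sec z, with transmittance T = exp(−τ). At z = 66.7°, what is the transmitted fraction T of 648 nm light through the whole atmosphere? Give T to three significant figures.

sec 66.7° = 2.5282.
τ = 0.116 × (520/648)⁴ × 2.5282 = 0.116 × 0.4147 × 2.5282 = 0.1216.
T = exp(−0.1216) = 0.8855.

0.885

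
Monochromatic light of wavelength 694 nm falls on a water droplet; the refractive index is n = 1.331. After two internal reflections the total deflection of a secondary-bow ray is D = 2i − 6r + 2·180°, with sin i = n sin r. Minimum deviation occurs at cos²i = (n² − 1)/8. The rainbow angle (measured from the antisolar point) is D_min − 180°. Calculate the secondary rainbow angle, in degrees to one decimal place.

cos²i = (1.77156 − 1)/8 = 0.09645; i = arccos(0.31056) = 71.907°.
sin r = sin 71.907°/1.331 = 0.71417; r = 45.575°.
D_min = 2·71.907° − 6·45.575° + 360° = 230.365°.
Rainbow angle = D_min − 180° = 50.365°.

50.4°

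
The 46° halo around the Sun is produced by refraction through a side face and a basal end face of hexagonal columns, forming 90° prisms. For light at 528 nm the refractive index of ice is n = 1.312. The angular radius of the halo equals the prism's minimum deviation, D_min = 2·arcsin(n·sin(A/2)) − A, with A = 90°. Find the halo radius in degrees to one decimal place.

46.2°

n·sin(A/2) = 1.312 × sin 45° = 1.312 × 0.7071 = 0.9277.
D_min = 2·arcsin(0.9277) − 90° = 2 × 68.083° − 90° = 46.166°.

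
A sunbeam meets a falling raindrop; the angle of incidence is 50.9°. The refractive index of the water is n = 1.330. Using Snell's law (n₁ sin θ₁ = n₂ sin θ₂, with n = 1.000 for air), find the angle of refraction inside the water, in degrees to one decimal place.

35.7°

Snell: sin θ_r = sin θ_i / n = sin 50.9° / 1.330 = 0.7760 / 1.330 = 0.5835.
θ_r = arcsin(0.5835) = 35.70°.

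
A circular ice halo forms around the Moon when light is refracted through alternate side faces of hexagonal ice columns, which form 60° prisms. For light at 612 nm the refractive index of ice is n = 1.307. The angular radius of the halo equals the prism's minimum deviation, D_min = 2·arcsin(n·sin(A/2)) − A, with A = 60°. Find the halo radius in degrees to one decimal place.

21.6°

n·sin(A/2) = 1.307 × sin 30° = 1.307 × 0.5000 = 0.6535.
D_min = 2·arcsin(0.6535) − 60° = 2 × 40.806° − 60° = 21.612°.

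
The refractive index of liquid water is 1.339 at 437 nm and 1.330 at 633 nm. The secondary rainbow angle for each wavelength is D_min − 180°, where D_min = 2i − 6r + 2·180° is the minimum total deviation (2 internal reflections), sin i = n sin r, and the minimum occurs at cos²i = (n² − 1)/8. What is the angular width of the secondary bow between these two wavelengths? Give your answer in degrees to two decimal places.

At 437 nm (n = 1.339): cos²i = 0.09912 → i = 71.650°, r = 45.141°, D_min = 232.451°, rainbow angle = 52.451°.
At 633 nm (n = 1.330): cos²i = 0.09611 → i = 71.940°, r = 45.630°, D_min = 230.101°, rainbow angle = 50.101°.
Angular width = |52.451° − 50.101°| = 2.350°.

2.35°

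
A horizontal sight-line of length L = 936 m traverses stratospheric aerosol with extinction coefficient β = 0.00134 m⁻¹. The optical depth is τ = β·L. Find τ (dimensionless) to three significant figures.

τ = β·L = 0.00134 × 936 = 1.2542.

1.25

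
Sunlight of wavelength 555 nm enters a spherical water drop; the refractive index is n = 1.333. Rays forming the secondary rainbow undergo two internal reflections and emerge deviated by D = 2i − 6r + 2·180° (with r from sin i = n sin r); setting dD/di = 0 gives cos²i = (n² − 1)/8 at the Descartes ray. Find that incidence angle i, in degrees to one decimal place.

cos²i = (1.333² − 1)/8 = (1.77689 − 1)/8 = 0.09711.
cos i = 0.31163, so i = 71.843°.

71.8°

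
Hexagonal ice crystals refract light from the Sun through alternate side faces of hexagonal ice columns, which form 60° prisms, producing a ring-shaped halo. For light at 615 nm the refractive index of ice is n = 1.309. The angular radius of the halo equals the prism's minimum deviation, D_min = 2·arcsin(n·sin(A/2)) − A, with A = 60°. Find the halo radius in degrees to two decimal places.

n·sin(A/2) = 1.309 × sin 30° = 1.309 × 0.5000 = 0.6545.
D_min = 2·arcsin(0.6545) − 60° = 2 × 40.882° − 60° = 21.763°.

21.76°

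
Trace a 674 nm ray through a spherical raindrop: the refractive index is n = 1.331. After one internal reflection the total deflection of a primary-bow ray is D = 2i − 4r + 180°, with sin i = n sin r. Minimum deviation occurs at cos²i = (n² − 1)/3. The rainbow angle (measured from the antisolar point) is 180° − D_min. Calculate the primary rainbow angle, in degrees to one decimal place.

cos²i = (1.77156 − 1)/3 = 0.25719; i = arccos(0.50714) = 59.527°.
sin r = sin 59.527°/1.331 = 0.64753; r = 40.356°.
D_min = 2·59.527° − 4·40.356° + 180° = 137.630°.
Rainbow angle = 180° − D_min = 42.370°.

42.4°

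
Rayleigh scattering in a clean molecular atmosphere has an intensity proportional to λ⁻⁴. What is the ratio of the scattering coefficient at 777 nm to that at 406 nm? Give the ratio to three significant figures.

0.0745

Rayleigh scattering ∝ λ⁻⁴, so the ratio of coefficients is the inverse fourth power of the wavelength ratio.
σ(777)/σ(406) = (406/777)⁴ = (0.5225)⁴ = 0.07455.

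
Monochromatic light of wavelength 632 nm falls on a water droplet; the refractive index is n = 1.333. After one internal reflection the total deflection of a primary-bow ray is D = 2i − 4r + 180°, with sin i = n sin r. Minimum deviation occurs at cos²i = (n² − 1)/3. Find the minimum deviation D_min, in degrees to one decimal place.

137.9°

cos²i = (1.77689 − 1)/3 = 0.25896; i = arccos(0.50888) = 59.410°.
sin r = sin 59.410°/1.333 = 0.64579; r = 40.225°.
D_min = 2·59.410° − 4·40.225° + 180° = 137.922°.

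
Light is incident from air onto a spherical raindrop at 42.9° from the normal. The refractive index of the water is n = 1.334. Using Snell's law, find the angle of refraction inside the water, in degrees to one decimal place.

Snell: sin θ_r = sin θ_i / n = sin 42.9° / 1.334 = 0.6807 / 1.334 = 0.5103.
θ_r = arcsin(0.5103) = 30.68°.

30.7°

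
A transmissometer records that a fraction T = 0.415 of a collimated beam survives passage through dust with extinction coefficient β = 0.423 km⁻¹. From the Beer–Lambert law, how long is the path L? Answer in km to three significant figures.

2.08 km

Beer–Lambert: T = exp(−βL) ⇒ L = −ln(T)/β = −ln(0.415)/0.423 = 0.8795/0.423 = 2.079 km.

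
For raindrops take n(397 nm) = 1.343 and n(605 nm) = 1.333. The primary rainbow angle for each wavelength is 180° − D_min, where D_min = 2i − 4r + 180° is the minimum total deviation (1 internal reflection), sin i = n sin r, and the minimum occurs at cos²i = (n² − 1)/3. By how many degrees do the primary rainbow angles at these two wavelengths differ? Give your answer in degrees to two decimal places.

1.43°

At 397 nm (n = 1.343): cos²i = 0.26788 → i = 58.830°, r = 39.577°, D_min = 139.354°, rainbow angle = 40.646°.
At 605 nm (n = 1.333): cos²i = 0.25896 → i = 59.410°, r = 40.225°, D_min = 137.922°, rainbow angle = 42.078°.
Angular width = |40.646° − 42.078°| = 1.432°.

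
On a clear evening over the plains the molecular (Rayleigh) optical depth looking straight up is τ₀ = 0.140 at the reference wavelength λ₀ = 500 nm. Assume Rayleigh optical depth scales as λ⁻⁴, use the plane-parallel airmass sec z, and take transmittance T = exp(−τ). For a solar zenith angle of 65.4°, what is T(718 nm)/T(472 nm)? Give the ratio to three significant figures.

1.41

Airmass: sec 65.4° = 2.4022.
τ(718 nm) = 0.140 × (500/718)⁴ × 2.4022 = 0.140 × 0.2352 × 2.4022 = 0.0791.
τ(472 nm) = 0.140 × (500/472)⁴ × 2.4022 = 0.140 × 1.2593 × 2.4022 = 0.4235.
T(718)/T(472) = exp(τ_B − τ_A) = exp(0.3444) = 1.4112.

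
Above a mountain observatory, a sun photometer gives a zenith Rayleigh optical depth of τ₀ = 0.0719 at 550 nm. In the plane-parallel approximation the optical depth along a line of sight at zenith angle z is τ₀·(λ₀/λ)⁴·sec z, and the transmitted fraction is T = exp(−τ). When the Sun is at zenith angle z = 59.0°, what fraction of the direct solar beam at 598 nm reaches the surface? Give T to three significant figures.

sec 59.0° = 1.9416.
τ = 0.0719 × (550/598)⁴ × 1.9416 = 0.0719 × 0.7156 × 1.9416 = 0.0999.
T = exp(−0.0999) = 0.9049.

0.905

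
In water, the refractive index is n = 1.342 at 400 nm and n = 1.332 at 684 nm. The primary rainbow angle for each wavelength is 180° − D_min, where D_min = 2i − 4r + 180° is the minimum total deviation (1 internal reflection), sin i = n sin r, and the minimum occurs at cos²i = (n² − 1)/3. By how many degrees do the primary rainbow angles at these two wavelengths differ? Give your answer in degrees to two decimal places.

At 400 nm (n = 1.342): cos²i = 0.26699 → i = 58.888°, r = 39.641°, D_min = 139.213°, rainbow angle = 40.787°.
At 684 nm (n = 1.332): cos²i = 0.25807 → i = 59.469°, r = 40.290°, D_min = 137.776°, rainbow angle = 42.224°.
Angular width = |40.787° − 42.224°| = 1.437°.

1.44°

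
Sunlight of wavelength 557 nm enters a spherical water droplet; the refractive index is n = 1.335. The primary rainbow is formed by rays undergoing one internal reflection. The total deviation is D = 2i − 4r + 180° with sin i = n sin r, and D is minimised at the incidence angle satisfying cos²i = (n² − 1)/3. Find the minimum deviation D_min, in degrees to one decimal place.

cos²i = (1.78222 − 1)/3 = 0.26074; i = arccos(0.51063) = 59.294°.
sin r = sin 59.294°/1.335 = 0.64405; r = 40.094°.
D_min = 2·59.294° − 4·40.094° + 180° = 138.212°.

138.2°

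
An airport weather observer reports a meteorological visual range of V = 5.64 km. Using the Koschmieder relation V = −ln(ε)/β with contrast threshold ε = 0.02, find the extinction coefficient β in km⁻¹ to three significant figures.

β = −ln(0.02) / V = 3.912 / 5.64 = 0.6936 km⁻¹.

0.694 km⁻¹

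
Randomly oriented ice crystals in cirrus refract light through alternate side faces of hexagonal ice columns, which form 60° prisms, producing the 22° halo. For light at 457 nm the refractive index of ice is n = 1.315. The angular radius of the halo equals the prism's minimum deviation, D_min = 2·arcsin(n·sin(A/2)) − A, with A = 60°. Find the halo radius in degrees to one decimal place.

n·sin(A/2) = 1.315 × sin 30° = 1.315 × 0.5000 = 0.6575.
D_min = 2·arcsin(0.6575) − 60° = 2 × 41.109° − 60° = 22.219°.

22.2°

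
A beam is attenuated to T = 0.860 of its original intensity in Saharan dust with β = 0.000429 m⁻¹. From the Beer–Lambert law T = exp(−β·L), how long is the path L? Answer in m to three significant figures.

352 m

Beer–Lambert: T = exp(−βL) ⇒ L = −ln(T)/β = −ln(0.860)/0.000429 = 0.1508/0.000429 = 351.6 m.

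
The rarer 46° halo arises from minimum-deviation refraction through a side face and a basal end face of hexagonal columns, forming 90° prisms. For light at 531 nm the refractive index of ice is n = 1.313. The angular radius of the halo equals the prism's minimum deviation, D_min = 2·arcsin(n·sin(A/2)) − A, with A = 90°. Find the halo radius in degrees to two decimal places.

n·sin(A/2) = 1.313 × sin 45° = 1.313 × 0.7071 = 0.9284.
D_min = 2·arcsin(0.9284) − 90° = 2 × 68.192° − 90° = 46.383°.

46.38°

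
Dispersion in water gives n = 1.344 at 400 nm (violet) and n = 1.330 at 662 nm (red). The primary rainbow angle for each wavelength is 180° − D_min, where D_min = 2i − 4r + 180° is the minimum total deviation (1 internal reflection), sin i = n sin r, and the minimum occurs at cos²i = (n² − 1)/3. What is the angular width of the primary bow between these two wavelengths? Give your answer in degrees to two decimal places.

At 400 nm (n = 1.344): cos²i = 0.26878 → i = 58.772°, r = 39.512°, D_min = 139.495°, rainbow angle = 40.505°.
At 662 nm (n = 1.330): cos²i = 0.25630 → i = 59.585°, r = 40.422°, D_min = 137.484°, rainbow angle = 42.516°.
Angular width = |40.505° − 42.516°| = 2.011°.

2.01°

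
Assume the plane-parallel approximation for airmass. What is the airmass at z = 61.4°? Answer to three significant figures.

2.09

X = sec z = 1/cos 61.4° = 1/0.4787 = 2.0890.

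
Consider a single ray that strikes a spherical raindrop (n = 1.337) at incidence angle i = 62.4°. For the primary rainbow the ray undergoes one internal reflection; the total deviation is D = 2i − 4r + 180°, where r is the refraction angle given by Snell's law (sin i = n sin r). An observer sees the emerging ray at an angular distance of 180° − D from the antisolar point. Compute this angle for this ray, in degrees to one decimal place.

sin r = sin 62.4° / 1.337 = 0.8862/1.337 = 0.6628; r = 41.52°.
D = 2·62.4° − 4·41.52° + 180° = 124.80° − 166.06° + 180° = 138.74°.
Angle from antisolar point = 180° − D = 41.26°.

41.3°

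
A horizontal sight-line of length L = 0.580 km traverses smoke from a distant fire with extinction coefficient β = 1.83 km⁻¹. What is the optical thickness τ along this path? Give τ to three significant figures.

1.06

τ = β·L = 1.83 × 0.580 = 1.0614.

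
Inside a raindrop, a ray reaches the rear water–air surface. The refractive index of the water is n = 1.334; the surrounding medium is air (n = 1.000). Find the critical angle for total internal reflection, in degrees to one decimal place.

48.6°

sin θ_c = n_air / n = 1.000 / 1.334 = 0.7496.
θ_c = arcsin(0.7496) = 48.56°.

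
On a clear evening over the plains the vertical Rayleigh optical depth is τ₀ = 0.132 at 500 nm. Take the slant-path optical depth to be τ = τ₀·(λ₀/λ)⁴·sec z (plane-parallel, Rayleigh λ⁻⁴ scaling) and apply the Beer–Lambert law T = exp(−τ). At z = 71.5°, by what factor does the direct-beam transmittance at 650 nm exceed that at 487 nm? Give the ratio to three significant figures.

Airmass: sec 71.5° = 3.1515.
τ(650 nm) = 0.132 × (500/650)⁴ × 3.1515 = 0.132 × 0.3501 × 3.1515 = 0.1457.
τ(487 nm) = 0.132 × (500/487)⁴ × 3.1515 = 0.132 × 1.1111 × 3.1515 = 0.4622.
T(650)/T(487) = exp(τ_B − τ_A) = exp(0.3166) = 1.3724.

1.37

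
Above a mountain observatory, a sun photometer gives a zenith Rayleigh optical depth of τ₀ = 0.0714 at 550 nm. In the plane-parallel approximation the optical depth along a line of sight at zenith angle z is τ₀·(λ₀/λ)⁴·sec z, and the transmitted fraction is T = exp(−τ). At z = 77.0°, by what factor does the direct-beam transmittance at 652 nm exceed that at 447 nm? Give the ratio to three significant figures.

1.76

Airmass: sec 77.0° = 4.4454.
τ(652 nm) = 0.0714 × (550/652)⁴ × 4.4454 = 0.0714 × 0.5064 × 4.4454 = 0.1607.
τ(447 nm) = 0.0714 × (550/447)⁴ × 4.4454 = 0.0714 × 2.2920 × 4.4454 = 0.7275.
T(652)/T(447) = exp(τ_B − τ_A) = exp(0.5668) = 1.7626.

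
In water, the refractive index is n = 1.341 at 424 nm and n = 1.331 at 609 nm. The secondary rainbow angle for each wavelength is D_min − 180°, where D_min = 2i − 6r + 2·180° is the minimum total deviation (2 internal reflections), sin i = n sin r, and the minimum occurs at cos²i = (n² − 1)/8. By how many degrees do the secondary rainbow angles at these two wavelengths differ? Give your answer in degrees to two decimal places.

2.60°

At 424 nm (n = 1.341): cos²i = 0.09979 → i = 71.586°, r = 45.034°, D_min = 232.966°, rainbow angle = 52.966°.
At 609 nm (n = 1.331): cos²i = 0.09645 → i = 71.907°, r = 45.575°, D_min = 230.365°, rainbow angle = 50.365°.
Angular width = |52.966° − 50.365°| = 2.601°.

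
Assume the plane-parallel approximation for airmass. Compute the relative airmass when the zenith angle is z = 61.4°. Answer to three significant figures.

X = sec z = 1/cos 61.4° = 1/0.4787 = 2.0890.

2.09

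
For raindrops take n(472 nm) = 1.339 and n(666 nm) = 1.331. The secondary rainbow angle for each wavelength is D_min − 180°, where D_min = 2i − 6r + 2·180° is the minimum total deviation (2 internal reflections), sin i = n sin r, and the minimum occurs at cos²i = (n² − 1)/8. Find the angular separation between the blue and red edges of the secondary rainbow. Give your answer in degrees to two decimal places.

2.09°

At 472 nm (n = 1.339): cos²i = 0.09912 → i = 71.650°, r = 45.141°, D_min = 232.451°, rainbow angle = 52.451°.
At 666 nm (n = 1.331): cos²i = 0.09645 → i = 71.907°, r = 45.575°, D_min = 230.365°, rainbow angle = 50.365°.
Angular width = |52.451° − 50.365°| = 2.086°.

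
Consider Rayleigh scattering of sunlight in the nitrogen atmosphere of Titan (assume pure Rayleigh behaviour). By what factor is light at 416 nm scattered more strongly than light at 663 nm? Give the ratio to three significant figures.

6.45

Rayleigh scattering ∝ λ⁻⁴, so the ratio of coefficients is the inverse fourth power of the wavelength ratio.
σ(416)/σ(663) = (663/416)⁴ = (1.5938)⁴ = 6.452.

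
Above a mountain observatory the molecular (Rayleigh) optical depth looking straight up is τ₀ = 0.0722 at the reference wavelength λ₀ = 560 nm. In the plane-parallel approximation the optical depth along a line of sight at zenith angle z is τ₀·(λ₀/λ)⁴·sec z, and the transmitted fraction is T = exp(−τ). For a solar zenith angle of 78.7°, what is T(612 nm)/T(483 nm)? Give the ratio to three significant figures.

Airmass: sec 78.7° = 5.1034.
τ(612 nm) = 0.0722 × (560/612)⁴ × 5.1034 = 0.0722 × 0.7010 × 5.1034 = 0.2583.
τ(483 nm) = 0.0722 × (560/483)⁴ × 5.1034 = 0.0722 × 1.8070 × 5.1034 = 0.6658.
T(612)/T(483) = exp(τ_B − τ_A) = exp(0.4075) = 1.5031.

1.50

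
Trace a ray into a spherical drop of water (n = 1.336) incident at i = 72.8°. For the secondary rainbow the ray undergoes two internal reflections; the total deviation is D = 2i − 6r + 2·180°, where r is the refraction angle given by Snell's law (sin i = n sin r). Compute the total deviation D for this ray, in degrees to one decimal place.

231.7°

sin r = sin 72.8° / 1.336 = 0.9553/1.336 = 0.7150; r = 45.65°.
D = 2·72.8° − 6·45.65° + 2·180° = 145.60° − 273.87° + 360° = 231.73°.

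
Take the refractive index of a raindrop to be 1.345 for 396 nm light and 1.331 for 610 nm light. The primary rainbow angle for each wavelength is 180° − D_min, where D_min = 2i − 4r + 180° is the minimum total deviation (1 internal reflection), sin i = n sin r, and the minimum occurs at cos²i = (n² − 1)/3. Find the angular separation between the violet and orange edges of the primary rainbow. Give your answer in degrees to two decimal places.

At 396 nm (n = 1.345): cos²i = 0.26967 → i = 58.715°, r = 39.448°, D_min = 139.635°, rainbow angle = 40.365°.
At 610 nm (n = 1.331): cos²i = 0.25719 → i = 59.527°, r = 40.356°, D_min = 137.630°, rainbow angle = 42.370°.
Angular width = |40.365° − 42.370°| = 2.005°.

2.01°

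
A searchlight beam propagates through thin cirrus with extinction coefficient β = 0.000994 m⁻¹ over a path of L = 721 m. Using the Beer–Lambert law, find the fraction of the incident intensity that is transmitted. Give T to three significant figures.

τ = β·L = 0.000994 × 721 = 0.7167.
T = exp(−0.7167) = 0.4884.

0.488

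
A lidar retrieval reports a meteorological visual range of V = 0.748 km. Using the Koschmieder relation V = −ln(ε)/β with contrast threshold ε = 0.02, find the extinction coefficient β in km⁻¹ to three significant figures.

5.23 km⁻¹

β = −ln(0.02) / V = 3.912 / 0.748 = 5.2300 km⁻¹.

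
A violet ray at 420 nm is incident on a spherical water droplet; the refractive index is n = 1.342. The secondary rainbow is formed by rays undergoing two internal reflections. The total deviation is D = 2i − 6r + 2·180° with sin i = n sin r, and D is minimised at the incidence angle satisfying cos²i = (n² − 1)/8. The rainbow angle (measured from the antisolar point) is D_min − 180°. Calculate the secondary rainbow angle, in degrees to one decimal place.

53.2°

cos²i = (1.80096 − 1)/8 = 0.10012; i = arccos(0.31642) = 71.554°.
sin r = sin 71.554°/1.342 = 0.70687; r = 44.981°.
D_min = 2·71.554° − 6·44.981° + 360° = 233.222°.
Rainbow angle = D_min − 180° = 53.222°.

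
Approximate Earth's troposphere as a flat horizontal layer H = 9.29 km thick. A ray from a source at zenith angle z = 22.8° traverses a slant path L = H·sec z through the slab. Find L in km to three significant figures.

10.1 km

sec z = 1/cos 22.8° = 1.0848.
L = 9.29 × 1.0848 = 10.077 km.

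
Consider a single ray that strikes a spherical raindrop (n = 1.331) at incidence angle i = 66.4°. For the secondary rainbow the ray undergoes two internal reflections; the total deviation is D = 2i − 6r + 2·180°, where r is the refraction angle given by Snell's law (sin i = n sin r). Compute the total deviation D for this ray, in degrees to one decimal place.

231.7°

sin r = sin 66.4° / 1.331 = 0.9164/1.331 = 0.6885; r = 43.51°.
D = 2·66.4° − 6·43.51° + 2·180° = 132.80° − 261.06° + 360° = 231.74°.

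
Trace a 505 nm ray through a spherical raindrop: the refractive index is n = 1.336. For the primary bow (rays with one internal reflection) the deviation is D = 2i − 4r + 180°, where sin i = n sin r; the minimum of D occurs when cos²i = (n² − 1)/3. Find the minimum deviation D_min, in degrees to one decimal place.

cos²i = (1.78490 − 1)/3 = 0.26163; i = arccos(0.51150) = 59.236°.
sin r = sin 59.236°/1.336 = 0.64318; r = 40.029°.
D_min = 2·59.236° − 4·40.029° + 180° = 138.356°.

138.4°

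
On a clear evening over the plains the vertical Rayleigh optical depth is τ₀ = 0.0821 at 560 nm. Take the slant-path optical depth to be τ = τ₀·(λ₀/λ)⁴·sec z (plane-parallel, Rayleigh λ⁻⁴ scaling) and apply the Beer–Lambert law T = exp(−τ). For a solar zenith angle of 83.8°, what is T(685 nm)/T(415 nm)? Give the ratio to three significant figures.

Airmass: sec 83.8° = 9.2593.
τ(685 nm) = 0.0821 × (560/685)⁴ × 9.2593 = 0.0821 × 0.4467 × 9.2593 = 0.3396.
τ(415 nm) = 0.0821 × (560/415)⁴ × 9.2593 = 0.0821 × 3.3156 × 9.2593 = 2.5205.
T(685)/T(415) = exp(τ_B − τ_A) = exp(2.1809) = 8.8544.

8.85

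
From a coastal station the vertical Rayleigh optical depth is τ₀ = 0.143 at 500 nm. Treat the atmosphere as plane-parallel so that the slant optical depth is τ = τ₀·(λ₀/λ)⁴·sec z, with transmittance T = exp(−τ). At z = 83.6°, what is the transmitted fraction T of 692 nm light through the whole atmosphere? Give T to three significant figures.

0.705

sec 83.6° = 8.9711.
τ = 0.143 × (500/692)⁴ × 8.9711 = 0.143 × 0.2726 × 8.9711 = 0.3497.
T = exp(−0.3497) = 0.7049.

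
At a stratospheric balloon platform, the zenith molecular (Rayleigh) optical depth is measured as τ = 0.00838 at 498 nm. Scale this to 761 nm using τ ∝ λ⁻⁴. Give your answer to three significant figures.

0.00154

τ(761 nm) = τ(498 nm) × (498/761)⁴ = 0.00838 × (0.6544)⁴ = 0.00838 × 0.1834 = 0.0015.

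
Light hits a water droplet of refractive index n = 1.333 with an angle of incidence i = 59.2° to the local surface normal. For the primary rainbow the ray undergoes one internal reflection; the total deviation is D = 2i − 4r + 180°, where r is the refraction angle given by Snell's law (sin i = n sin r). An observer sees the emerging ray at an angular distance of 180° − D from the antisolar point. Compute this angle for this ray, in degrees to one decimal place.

42.1°

sin r = sin 59.2° / 1.333 = 0.8590/1.333 = 0.6444; r = 40.12°.
D = 2·59.2° − 4·40.12° + 180° = 118.40° − 160.48° + 180° = 137.92°.
Angle from antisolar point = 180° − D = 42.08°.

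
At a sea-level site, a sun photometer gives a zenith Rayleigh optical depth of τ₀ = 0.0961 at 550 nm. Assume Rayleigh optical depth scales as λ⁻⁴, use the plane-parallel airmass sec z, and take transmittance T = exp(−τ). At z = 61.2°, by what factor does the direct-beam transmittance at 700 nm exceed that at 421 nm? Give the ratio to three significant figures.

1.66

Airmass: sec 61.2° = 2.0757.
τ(700 nm) = 0.0961 × (550/700)⁴ × 2.0757 = 0.0961 × 0.3811 × 2.0757 = 0.0760.
τ(421 nm) = 0.0961 × (550/421)⁴ × 2.0757 = 0.0961 × 2.9129 × 2.0757 = 0.5811.
T(700)/T(421) = exp(τ_B − τ_A) = exp(0.5050) = 1.6570.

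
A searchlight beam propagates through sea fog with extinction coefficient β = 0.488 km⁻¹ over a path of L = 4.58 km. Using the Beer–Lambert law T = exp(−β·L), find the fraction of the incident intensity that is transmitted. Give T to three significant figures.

0.107

τ = β·L = 0.488 × 4.58 = 2.2350.
T = exp(−2.2350) = 0.1070.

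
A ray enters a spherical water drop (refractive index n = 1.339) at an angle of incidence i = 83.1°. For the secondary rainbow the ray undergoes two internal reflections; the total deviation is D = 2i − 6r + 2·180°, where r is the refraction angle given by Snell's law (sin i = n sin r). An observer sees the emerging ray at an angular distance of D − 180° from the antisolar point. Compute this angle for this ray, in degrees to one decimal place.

sin r = sin 83.1° / 1.339 = 0.9928/1.339 = 0.7414; r = 47.85°.
D = 2·83.1° − 6·47.85° + 2·180° = 166.20° − 287.11° + 360° = 239.09°.
Angle from antisolar point = D − 180° = 59.09°.

59.1°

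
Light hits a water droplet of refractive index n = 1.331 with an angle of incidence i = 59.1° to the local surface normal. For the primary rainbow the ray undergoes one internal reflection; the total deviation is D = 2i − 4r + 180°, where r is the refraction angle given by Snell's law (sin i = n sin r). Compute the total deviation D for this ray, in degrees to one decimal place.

137.6°

sin r = sin 59.1° / 1.331 = 0.8581/1.331 = 0.6447; r = 40.14°.
D = 2·59.1° − 4·40.14° + 180° = 118.20° − 160.57° + 180° = 137.63°.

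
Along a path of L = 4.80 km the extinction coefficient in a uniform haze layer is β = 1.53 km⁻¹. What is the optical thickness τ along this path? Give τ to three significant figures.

τ = β·L = 1.53 × 4.80 = 7.3440.

7.34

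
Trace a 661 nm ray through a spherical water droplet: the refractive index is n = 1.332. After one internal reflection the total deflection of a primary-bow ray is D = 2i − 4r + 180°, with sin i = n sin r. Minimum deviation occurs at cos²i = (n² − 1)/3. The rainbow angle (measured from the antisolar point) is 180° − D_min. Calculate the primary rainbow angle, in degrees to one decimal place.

42.2°

cos²i = (1.77422 − 1)/3 = 0.25807; i = arccos(0.50801) = 59.469°.
sin r = sin 59.469°/1.332 = 0.64666; r = 40.290°.
D_min = 2·59.469° − 4·40.290° + 180° = 137.776°.
Rainbow angle = 180° − D_min = 42.224°.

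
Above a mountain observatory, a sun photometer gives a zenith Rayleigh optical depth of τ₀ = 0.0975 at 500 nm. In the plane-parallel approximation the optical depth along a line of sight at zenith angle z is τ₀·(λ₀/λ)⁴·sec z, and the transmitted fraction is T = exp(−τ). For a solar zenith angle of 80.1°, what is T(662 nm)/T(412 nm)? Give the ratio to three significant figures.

2.85

Airmass: sec 80.1° = 5.8164.
τ(662 nm) = 0.0975 × (500/662)⁴ × 5.8164 = 0.0975 × 0.3254 × 5.8164 = 0.1845.
τ(412 nm) = 0.0975 × (500/412)⁴ × 5.8164 = 0.0975 × 2.1692 × 5.8164 = 1.2301.
T(662)/T(412) = exp(τ_B − τ_A) = exp(1.0456) = 2.8450.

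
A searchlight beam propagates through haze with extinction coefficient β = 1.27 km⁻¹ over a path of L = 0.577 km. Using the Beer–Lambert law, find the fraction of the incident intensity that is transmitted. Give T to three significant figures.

0.481

τ = β·L = 1.27 × 0.577 = 0.7328.
T = exp(−0.7328) = 0.4806.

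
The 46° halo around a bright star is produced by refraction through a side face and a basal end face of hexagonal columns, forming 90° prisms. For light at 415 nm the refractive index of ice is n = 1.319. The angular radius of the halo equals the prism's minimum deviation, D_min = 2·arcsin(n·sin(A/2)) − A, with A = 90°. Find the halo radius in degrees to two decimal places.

47.71°

n·sin(A/2) = 1.319 × sin 45° = 1.319 × 0.7071 = 0.9327.
D_min = 2·arcsin(0.9327) − 90° = 2 × 68.856° − 90° = 47.711°.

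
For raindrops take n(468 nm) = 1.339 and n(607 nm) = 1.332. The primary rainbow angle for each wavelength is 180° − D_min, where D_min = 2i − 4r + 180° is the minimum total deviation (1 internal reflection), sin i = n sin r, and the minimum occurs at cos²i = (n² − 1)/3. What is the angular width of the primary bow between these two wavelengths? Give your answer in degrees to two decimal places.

At 468 nm (n = 1.339): cos²i = 0.26431 → i = 59.062°, r = 39.834°, D_min = 138.786°, rainbow angle = 41.214°.
At 607 nm (n = 1.332): cos²i = 0.25807 → i = 59.469°, r = 40.290°, D_min = 137.776°, rainbow angle = 42.224°.
Angular width = |41.214° − 42.224°| = 1.010°.

1.01°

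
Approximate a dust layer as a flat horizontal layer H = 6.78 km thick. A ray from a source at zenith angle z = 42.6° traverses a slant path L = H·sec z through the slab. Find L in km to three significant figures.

9.21 km

sec z = 1/cos 42.6° = 1.3585.
L = 6.78 × 1.3585 = 9.211 km.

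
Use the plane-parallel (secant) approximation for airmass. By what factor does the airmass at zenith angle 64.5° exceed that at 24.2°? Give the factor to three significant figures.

X(64.5°)/X(24.2°) = sec 64.5° / sec 24.2° = cos 24.2° / cos 64.5° = 0.9121/0.4305 = 2.1187.

2.12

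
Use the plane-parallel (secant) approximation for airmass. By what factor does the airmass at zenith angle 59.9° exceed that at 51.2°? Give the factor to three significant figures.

1.25

X(59.9°)/X(51.2°) = sec 59.9° / sec 51.2° = cos 51.2° / cos 59.9° = 0.6266/0.5015 = 1.2494.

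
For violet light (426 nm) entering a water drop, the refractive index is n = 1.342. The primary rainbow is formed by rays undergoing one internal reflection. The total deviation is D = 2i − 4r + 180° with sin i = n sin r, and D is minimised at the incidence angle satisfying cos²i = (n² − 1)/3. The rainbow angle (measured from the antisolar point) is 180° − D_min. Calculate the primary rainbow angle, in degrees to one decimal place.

cos²i = (1.80096 − 1)/3 = 0.26699; i = arccos(0.51671) = 58.888°.
sin r = sin 58.888°/1.342 = 0.63797; r = 39.641°.
D_min = 2·58.888° − 4·39.641° + 180° = 139.213°.
Rainbow angle = 180° − D_min = 40.787°.

40.8°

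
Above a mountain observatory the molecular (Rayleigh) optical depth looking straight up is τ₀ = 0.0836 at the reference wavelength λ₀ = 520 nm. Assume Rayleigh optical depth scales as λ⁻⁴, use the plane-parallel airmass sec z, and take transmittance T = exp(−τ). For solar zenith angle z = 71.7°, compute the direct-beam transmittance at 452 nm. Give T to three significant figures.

0.627

sec 71.7° = 3.1848.
τ = 0.0836 × (520/452)⁴ × 3.1848 = 0.0836 × 1.7517 × 3.1848 = 0.4664.
T = exp(−0.4664) = 0.6273.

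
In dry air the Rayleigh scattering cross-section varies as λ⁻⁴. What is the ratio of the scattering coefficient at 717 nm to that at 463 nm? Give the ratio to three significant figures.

0.174

Rayleigh scattering ∝ λ⁻⁴, so the ratio of coefficients is the inverse fourth power of the wavelength ratio.
σ(717)/σ(463) = (463/717)⁴ = (0.6457)⁴ = 0.1739.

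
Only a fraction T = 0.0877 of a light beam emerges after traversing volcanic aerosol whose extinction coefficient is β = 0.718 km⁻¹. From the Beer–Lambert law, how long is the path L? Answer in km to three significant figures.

Beer–Lambert: T = exp(−βL) ⇒ L = −ln(T)/β = −ln(0.0877)/0.718 = 2.4338/0.718 = 3.39 km.

3.39 km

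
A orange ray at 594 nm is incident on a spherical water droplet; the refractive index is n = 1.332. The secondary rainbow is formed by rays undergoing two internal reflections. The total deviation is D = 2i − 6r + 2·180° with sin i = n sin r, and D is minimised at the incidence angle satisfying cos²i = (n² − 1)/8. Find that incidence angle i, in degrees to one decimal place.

71.9°

cos²i = (1.332² − 1)/8 = (1.77422 − 1)/8 = 0.09678.
cos i = 0.31109, so i = 71.875°.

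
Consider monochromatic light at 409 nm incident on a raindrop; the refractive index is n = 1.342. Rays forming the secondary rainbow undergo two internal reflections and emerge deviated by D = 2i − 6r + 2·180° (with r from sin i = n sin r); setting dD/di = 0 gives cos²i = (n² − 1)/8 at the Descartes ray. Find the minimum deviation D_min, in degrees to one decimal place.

233.2°

cos²i = (1.80096 − 1)/8 = 0.10012; i = arccos(0.31642) = 71.554°.
sin r = sin 71.554°/1.342 = 0.70687; r = 44.981°.
D_min = 2·71.554° − 6·44.981° + 360° = 233.222°.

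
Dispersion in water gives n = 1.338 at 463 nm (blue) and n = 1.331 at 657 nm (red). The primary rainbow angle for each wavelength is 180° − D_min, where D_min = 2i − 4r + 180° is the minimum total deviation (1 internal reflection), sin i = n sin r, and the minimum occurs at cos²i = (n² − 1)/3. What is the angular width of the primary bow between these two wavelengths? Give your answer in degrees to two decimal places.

1.01°

At 463 nm (n = 1.338): cos²i = 0.26341 → i = 59.120°, r = 39.899°, D_min = 138.643°, rainbow angle = 41.357°.
At 657 nm (n = 1.331): cos²i = 0.25719 → i = 59.527°, r = 40.356°, D_min = 137.630°, rainbow angle = 42.370°.
Angular width = |41.357° − 42.370°| = 1.013°.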